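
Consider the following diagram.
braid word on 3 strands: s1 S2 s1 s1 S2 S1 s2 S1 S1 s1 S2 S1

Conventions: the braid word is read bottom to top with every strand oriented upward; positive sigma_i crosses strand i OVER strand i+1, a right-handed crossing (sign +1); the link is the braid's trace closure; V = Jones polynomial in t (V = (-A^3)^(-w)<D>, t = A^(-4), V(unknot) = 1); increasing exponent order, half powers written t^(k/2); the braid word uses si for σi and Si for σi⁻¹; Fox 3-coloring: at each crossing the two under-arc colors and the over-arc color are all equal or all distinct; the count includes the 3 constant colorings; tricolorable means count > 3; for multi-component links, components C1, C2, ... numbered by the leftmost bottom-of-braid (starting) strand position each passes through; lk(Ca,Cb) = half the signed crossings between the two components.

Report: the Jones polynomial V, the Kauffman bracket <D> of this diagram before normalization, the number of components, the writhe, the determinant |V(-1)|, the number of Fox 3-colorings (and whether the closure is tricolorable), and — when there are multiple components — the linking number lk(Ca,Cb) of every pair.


V(t) = -t^-5 + t^-4 - t^-3 + 2t^-2 - t^-1 + 2 - t
bracket: -A^-10 + 2A^-6 - A^-2 + 2A^2 - A^6 + A^10 - A^14, w = -2
1 component, writhe -2, over 12 crossings
det 9, colorings 9 of 3^12 — tricolorable
observation: det 9 = |V(-1)|; divisible by 3, so tricolorable


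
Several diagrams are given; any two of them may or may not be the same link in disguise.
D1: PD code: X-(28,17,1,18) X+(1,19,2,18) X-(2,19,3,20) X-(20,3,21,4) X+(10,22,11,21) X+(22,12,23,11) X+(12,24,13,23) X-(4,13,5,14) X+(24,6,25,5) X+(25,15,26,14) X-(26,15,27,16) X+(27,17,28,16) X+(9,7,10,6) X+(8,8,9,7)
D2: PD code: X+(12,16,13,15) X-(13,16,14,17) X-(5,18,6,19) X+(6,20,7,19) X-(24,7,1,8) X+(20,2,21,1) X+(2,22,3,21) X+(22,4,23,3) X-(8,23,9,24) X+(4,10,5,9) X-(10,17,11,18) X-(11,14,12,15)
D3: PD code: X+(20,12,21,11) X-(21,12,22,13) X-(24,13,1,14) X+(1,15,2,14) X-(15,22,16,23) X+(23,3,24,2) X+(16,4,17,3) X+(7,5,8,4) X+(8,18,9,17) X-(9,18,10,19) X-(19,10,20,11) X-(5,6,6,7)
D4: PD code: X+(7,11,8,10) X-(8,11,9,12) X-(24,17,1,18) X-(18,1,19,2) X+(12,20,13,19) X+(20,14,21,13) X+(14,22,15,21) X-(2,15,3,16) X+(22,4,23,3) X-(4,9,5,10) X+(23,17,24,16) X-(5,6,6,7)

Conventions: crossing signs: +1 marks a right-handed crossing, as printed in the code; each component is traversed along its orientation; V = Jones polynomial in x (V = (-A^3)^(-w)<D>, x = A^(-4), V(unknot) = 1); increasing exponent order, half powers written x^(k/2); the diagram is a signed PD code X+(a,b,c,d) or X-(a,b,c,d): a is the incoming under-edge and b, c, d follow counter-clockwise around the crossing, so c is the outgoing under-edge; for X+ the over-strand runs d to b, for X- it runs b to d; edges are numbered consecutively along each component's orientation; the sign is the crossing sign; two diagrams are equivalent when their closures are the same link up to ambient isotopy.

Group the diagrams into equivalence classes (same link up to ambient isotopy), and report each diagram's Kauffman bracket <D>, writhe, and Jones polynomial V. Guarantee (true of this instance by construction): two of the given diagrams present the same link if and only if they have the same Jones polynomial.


grouping into links: {D1, D2, D4} | {D3}
V(D1) = x^-1 - 1 + 2x - 2x^2 + 2x^3 - 2x^4 + x^5  (w +4, c 14, <D> = A^-8 - 2A^-4 + 2 - 2A^4 + 2A^8 - A^12 + A^16)
V(D2) = x^-1 - 1 + 2x - 2x^2 + 2x^3 - 2x^4 + x^5  [12 crossings, <D> = A^-20 - 2A^-16 + 2A^-12 - 2A^-8 + 2A^-4 - 1 + A^4, w = 0]
V(D3) = 1  (w 0, c 12, <D> = 1)
V(D4) = x^-1 - 1 + 2x - 2x^2 + 2x^3 - 2x^4 + x^5  [12 crossings, <D> = A^-20 - 2A^-16 + 2A^-12 - 2A^-8 + 2A^-4 - 1 + A^4, w = 0]
why: 2 values of V(x) split the 4 diagrams


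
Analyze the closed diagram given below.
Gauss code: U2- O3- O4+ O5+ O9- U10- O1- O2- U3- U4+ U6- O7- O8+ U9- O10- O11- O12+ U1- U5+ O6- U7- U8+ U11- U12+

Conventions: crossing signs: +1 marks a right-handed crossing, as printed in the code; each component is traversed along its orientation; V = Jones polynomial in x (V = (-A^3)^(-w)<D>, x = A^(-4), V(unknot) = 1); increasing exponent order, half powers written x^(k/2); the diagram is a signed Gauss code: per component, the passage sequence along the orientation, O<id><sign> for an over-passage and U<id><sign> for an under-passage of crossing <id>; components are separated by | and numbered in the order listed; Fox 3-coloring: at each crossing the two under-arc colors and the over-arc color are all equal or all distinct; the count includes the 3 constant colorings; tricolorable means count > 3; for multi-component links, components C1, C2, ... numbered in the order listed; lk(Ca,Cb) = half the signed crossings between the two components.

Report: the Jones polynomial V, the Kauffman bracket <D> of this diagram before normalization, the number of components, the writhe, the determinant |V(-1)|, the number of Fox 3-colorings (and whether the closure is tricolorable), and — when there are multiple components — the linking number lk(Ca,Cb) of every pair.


V(x) = -x^-6 + x^-5 - x^-4 + 2x^-3 - x^-2 + x^-1
bracket: A^-8 - A^-4 + 2 - A^4 + A^8 - A^12, w = -4
1 component, writhe -4, over 12 crossings
det 7, colorings 3 of 3^12 — not tricolorable
observation: |V(-1)| = 7: so not tricolorable, since 3 does not divide 7


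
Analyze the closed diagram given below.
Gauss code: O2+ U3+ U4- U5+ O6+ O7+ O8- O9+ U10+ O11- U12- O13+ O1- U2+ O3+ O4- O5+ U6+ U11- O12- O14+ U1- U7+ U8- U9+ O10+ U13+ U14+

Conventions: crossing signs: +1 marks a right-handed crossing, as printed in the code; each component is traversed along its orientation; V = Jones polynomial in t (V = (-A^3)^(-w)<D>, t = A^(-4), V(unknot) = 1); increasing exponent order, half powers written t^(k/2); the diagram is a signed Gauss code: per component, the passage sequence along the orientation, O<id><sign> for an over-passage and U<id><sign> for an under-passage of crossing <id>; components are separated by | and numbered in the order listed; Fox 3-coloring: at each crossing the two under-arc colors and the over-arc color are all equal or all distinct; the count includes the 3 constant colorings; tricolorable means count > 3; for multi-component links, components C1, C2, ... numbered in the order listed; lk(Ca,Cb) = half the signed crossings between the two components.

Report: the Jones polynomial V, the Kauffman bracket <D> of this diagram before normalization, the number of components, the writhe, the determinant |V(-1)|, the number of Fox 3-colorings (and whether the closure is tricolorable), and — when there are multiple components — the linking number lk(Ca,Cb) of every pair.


V(t) = -1 + 3t - 3t^2 + 5t^3 - 5t^4 + 4t^5 - 3t^6 + 2t^7 - t^8
bracket: -A^-20 + 2A^-16 - 3A^-12 + 4A^-8 - 5A^-4 + 5 - 3A^4 + 3A^8 - A^12, w = +4
1 component, writhe +4, over 14 crossings
det 27, colorings 9 of 3^14 — tricolorable
observation: det 27 = |V(-1)|; divisible by 3, so tricolorable


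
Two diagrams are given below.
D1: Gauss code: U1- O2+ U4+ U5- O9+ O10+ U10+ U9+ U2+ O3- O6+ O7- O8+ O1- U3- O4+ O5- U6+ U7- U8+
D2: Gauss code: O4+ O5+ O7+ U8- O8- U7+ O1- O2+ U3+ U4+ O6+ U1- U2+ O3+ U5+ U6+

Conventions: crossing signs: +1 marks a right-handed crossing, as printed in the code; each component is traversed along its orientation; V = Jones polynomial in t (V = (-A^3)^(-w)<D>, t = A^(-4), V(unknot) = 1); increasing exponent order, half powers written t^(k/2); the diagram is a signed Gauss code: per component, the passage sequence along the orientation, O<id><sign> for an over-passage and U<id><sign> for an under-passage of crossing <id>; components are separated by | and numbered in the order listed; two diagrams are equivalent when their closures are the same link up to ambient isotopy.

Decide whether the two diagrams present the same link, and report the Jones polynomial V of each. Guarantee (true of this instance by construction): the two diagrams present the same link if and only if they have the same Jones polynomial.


equivalent: no
V(D1) = 1  (w +2, c 10, <D> = A^6)
V(D2) = t + t^3 - t^4  [8 crossings, <D> = -A^-4 + 1 + A^8, w = +4]
key observation: 2 classes among 2 diagrams; unequal V(t) rules out equality


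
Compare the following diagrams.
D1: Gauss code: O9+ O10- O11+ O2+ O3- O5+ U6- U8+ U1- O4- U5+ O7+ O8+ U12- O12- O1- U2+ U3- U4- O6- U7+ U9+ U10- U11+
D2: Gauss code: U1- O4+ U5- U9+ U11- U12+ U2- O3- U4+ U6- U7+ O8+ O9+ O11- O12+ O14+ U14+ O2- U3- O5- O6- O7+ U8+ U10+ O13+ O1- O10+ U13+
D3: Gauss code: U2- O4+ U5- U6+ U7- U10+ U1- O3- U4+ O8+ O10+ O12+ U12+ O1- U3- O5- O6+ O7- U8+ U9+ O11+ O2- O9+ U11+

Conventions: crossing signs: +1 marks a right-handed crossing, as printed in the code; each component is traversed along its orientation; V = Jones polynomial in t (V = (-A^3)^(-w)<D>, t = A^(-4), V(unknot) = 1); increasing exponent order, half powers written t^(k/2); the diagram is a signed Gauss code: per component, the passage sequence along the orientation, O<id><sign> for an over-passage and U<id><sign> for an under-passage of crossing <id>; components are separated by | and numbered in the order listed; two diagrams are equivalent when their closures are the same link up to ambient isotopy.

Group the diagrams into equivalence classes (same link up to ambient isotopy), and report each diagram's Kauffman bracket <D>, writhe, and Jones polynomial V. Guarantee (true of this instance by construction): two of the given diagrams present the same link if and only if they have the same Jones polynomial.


classes: {D1, D2, D3}
V(D1) = t^-2 - t^-1 + 1 - t + t^2  [12 crossings, <D> = A^-8 - A^-4 + 1 - A^4 + A^8, w = 0]
V(D2) = t^-2 - t^-1 + 1 - t + t^2  [14 crossings, <D> = A^-2 - A^2 + A^6 - A^10 + A^14, w = +2]
D3 (bracket A^-2 - A^2 + A^6 - A^10 + A^14; 12 crossings at w = +2): V = t^-2 - t^-1 + 1 - t + t^2
note: all 3 diagrams share one V(t), hence one class


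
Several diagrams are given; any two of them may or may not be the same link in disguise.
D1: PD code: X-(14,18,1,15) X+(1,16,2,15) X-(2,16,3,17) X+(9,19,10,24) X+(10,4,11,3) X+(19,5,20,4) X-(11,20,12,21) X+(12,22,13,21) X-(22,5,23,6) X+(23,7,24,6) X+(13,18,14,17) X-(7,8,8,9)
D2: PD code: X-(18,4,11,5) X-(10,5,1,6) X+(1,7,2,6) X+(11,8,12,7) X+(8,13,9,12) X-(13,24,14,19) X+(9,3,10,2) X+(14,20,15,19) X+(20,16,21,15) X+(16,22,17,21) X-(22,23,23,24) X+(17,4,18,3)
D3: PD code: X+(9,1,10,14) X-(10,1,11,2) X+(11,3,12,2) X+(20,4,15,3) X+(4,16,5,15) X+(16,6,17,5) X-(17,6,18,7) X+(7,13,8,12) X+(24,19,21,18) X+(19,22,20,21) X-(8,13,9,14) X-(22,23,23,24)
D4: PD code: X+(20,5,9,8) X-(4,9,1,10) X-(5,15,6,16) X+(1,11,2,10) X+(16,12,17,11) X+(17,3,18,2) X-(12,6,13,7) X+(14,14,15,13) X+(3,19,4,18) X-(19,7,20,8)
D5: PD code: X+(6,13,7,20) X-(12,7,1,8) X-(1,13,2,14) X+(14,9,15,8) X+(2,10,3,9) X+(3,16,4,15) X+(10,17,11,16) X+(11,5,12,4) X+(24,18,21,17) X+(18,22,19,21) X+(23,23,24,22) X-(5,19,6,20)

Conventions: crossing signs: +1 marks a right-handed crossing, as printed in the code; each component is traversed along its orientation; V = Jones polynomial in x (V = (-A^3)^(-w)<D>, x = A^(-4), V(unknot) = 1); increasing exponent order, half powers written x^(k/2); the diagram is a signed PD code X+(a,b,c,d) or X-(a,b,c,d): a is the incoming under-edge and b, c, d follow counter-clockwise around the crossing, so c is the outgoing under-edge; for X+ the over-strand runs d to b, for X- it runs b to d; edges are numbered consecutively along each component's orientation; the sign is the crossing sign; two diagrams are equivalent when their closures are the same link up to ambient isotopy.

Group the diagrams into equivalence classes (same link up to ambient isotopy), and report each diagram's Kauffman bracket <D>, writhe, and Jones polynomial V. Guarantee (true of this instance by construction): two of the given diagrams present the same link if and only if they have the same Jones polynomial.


classes: {D1} | {D2, D3, D5} | {D4}
V(D1) = 1 + x + x^2 + x^3  [12 crossings, <D> = A^-6 + A^-2 + A^2 + A^6, w = +2]
D2 (bracket A^-8 + 2 + A^8; 12 crossings at w = +4): V = x + 2x^3 + x^5
V(D3) = x + 2x^3 + x^5  [12 crossings, <D> = A^-8 + 2 + A^8, w = +4]
V(D4) = x^-2 + 2 + x^2  [10 crossings, <D> = A^-2 + 2A^6 + A^14, w = +2]
V(D5) = x + 2x^3 + x^5  [12 crossings, <D> = A^-2 + 2A^6 + A^14, w = +6]
insight: comparing 5 Jones polynomials yields 3 groups


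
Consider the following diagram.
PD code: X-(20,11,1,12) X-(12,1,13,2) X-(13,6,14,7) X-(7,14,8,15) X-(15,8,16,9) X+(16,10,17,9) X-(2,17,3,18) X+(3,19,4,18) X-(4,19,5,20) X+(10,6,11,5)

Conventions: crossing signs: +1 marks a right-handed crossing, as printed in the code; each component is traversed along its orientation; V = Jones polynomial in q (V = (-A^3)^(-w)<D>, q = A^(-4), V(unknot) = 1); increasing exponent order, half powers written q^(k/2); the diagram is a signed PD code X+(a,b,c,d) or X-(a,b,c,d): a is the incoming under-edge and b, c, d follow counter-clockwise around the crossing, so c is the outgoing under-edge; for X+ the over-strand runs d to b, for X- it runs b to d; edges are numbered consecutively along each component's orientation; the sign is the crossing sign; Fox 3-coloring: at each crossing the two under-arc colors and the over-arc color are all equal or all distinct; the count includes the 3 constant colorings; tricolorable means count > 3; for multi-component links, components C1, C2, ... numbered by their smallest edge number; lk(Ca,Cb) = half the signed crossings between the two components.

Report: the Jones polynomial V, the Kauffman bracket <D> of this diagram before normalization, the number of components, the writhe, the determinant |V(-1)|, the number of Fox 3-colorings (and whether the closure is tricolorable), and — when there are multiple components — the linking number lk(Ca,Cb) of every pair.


V(q) = -q^-6 + q^-5 - q^-4 + 2q^-3 - q^-2 + q^-1
bracket: A^-8 - A^-4 + 2 - A^4 + A^8 - A^12, w = -4
1 component, writhe -4, over 10 crossings
det 7, colorings 3 of 3^10 — not tricolorable
observation: |V(-1)| = 7: so not tricolorable, since 3 does not divide 7


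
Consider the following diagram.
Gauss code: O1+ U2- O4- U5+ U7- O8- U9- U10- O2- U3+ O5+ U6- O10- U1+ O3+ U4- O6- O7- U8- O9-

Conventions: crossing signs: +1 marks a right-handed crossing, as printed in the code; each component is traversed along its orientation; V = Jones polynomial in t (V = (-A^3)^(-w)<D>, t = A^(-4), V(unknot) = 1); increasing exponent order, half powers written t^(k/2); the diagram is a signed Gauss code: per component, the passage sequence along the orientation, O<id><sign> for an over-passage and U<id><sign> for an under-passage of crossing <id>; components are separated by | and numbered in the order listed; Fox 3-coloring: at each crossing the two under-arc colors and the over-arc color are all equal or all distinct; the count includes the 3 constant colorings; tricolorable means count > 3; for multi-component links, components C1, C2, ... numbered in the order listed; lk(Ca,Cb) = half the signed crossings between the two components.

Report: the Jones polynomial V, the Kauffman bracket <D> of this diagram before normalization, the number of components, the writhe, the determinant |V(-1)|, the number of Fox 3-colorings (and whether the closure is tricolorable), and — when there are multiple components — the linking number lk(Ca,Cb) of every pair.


V(t) = -t^-8 + 3t^-7 - 5t^-6 + 6t^-5 - 7t^-4 + 7t^-3 - 5t^-2 + 4t^-1 - 1
bracket: -A^-12 + 4A^-8 - 5A^-4 + 7 - 7A^4 + 6A^8 - 5A^12 + 3A^16 - A^20, w = -4
1 component, writhe -4, over 10 crossings
det 39, colorings 9 of 3^10 — tricolorable
observation: the span of V is 8, forcing >= 8 crossings in any diagram


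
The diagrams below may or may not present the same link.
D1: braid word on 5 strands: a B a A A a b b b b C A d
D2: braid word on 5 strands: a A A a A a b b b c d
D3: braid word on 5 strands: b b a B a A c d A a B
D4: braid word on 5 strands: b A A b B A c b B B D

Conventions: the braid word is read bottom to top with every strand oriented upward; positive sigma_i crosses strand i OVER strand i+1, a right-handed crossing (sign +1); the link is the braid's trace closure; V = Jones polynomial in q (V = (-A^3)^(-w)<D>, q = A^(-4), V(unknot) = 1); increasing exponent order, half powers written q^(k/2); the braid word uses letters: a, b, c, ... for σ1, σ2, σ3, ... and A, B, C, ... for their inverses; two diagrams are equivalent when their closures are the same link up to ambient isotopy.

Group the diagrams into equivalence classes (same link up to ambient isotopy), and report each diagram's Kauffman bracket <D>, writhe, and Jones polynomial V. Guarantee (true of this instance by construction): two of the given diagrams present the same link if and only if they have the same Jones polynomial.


grouping into links: {D1, D2} | {D3} | {D4}
V(D1) = -q^(1/2) - q^(3/2) - q^(5/2) + q^(9/2)  (w +3, c 13, <D> = -A^-9 + A^-1 + A^3 + A^7)
V(D2) = -q^(1/2) - q^(3/2) - q^(5/2) + q^(9/2)  (w +5, c 11, <D> = -A^-3 + A^5 + A^9 + A^13)
V(D3) = -q^(-1/2) - q^(1/2)  (w +3, c 11, <D> = A^7 + A^11)
V(D4) = q^(-9/2) - q^(-5/2) - q^(-3/2) - q^(-1/2)  (w -3, c 11, <D> = A^-7 + A^-3 + A - A^9)
why: comparing 4 Jones polynomials yields 3 groups


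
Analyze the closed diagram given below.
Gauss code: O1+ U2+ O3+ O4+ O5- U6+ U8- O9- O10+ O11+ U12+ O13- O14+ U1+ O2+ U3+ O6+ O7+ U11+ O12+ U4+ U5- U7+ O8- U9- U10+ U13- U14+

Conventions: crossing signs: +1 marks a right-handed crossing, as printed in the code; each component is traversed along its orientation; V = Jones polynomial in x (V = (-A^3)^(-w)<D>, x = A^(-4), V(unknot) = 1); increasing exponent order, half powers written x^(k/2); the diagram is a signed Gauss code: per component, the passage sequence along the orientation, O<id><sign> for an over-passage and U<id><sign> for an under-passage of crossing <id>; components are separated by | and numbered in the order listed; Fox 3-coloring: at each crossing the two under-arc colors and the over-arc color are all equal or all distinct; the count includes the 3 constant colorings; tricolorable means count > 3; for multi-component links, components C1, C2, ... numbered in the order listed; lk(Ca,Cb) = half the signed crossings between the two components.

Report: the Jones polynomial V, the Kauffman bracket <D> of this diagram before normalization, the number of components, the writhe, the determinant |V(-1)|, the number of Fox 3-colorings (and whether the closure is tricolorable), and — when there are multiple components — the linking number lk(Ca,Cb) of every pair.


V(x) = x^2 - x^3 + 3x^4 - 3x^5 + 3x^6 - 3x^7 + 2x^8 - x^9
bracket: -A^-18 + 2A^-14 - 3A^-10 + 3A^-6 - 3A^-2 + 3A^2 - A^6 + A^10, w = +6
1 component, writhe +6, over 14 crossings
det 17, colorings 3 of 3^14 — not tricolorable
observation: V spans 7 powers of x: at least 7 crossings in any diagram


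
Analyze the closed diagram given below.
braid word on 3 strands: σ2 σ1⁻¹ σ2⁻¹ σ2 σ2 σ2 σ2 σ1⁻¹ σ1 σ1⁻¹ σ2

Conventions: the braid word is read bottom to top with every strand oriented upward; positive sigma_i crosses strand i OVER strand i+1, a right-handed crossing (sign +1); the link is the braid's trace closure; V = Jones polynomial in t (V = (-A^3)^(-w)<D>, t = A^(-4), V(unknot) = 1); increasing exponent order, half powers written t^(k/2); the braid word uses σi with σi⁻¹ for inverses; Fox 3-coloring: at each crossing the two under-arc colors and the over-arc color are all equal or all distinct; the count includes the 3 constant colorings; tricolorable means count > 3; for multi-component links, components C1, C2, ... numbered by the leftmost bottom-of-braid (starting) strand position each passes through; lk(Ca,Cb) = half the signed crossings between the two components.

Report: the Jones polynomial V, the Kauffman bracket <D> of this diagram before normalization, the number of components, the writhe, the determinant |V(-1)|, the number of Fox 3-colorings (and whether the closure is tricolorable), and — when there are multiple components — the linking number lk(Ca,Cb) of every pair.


Jones polynomial: V(t) = -t^(-1/2) + t^(1/2) - 3t^(3/2) + 2t^(5/2) - 3t^(7/2) + 3t^(9/2) - 2t^(11/2) + t^(13/2)
<D> = -A^-17 + 2A^-13 - 3A^-9 + 3A^-5 - 2A^-1 + 3A^3 - A^7 + A^11; writhe +3
components 2, writhe +3 (11 crossings)
linking number lk(C1,C2) = 0
3-colorings: 3 of 3^11, det 16 — not tricolorable
note: every pair of the 2 components has lk = 0


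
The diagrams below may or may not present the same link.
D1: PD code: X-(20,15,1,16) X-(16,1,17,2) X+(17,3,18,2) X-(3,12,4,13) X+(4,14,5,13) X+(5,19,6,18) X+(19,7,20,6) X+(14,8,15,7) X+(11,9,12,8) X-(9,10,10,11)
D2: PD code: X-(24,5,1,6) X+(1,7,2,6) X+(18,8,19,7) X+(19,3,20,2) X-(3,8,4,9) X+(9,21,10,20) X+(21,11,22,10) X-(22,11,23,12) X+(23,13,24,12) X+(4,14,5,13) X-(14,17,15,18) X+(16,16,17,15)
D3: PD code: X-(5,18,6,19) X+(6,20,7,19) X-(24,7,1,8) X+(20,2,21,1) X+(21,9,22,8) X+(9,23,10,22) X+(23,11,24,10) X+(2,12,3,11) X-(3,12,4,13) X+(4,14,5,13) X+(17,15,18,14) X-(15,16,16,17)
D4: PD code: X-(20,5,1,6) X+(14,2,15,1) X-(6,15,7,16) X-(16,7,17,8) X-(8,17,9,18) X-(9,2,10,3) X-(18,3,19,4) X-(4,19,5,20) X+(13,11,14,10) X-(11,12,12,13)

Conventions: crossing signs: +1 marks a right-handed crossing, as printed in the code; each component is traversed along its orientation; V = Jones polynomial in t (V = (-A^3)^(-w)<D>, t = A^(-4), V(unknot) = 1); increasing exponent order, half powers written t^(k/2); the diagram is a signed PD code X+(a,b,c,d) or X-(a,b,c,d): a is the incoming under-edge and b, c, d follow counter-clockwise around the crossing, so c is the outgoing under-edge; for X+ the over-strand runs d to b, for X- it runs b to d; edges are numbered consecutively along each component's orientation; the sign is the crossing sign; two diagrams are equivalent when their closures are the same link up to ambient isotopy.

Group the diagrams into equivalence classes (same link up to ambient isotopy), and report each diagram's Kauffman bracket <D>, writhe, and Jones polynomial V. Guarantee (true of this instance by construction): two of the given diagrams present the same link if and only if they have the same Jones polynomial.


grouping into links: {D1} | {D2, D3} | {D4}
V(D1) = 1  (w +2, c 10, <D> = A^6)
V(D2) = t - t^2 + 2t^3 - t^4 + t^5 - t^6  [12 crossings, <D> = -A^-12 + A^-8 - A^-4 + 2 - A^4 + A^8, w = +4]
V(D3) = t - t^2 + 2t^3 - t^4 + t^5 - t^6  (w +4, c 12, <D> = -A^-12 + A^-8 - A^-4 + 2 - A^4 + A^8)
D4 (bracket A^-10 + 2A^-2 - 2A^2 + A^6 - 2A^10 + A^14; 10 crossings at w = -6): V = t^-8 - 2t^-7 + t^-6 - 2t^-5 + 2t^-4 + t^-2
key observation: 3 classes among 4 diagrams; unequal V(t) rules out equality


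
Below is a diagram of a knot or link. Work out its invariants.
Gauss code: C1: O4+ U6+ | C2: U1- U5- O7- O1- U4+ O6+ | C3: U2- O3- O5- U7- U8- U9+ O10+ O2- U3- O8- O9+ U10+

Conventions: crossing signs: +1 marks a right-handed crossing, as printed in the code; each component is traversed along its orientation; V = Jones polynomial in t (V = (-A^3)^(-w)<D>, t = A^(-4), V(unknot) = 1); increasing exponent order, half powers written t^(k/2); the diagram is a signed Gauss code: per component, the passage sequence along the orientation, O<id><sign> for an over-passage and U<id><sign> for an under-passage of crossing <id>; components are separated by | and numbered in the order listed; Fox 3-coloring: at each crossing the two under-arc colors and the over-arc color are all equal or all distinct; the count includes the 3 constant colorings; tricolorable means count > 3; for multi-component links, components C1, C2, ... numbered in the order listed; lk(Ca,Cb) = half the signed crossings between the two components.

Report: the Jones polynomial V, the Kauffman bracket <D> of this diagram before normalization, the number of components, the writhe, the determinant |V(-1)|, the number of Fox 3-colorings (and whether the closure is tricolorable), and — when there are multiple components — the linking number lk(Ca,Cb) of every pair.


V(t) = t^-2 + 2 + t^2
bracket: A^-14 + 2A^-6 + A^2, w = -2
3 components, writhe -2, over 10 crossings
lk(C1,C2) = +1
linking number lk(C1,C3) = 0
lk(C2,C3): -1
det 4, colorings 3 of 3^10 — not tricolorable
observation: w = -2 (over 10 crossings) is diagram-only; (-A^3)^(2) removes it from V


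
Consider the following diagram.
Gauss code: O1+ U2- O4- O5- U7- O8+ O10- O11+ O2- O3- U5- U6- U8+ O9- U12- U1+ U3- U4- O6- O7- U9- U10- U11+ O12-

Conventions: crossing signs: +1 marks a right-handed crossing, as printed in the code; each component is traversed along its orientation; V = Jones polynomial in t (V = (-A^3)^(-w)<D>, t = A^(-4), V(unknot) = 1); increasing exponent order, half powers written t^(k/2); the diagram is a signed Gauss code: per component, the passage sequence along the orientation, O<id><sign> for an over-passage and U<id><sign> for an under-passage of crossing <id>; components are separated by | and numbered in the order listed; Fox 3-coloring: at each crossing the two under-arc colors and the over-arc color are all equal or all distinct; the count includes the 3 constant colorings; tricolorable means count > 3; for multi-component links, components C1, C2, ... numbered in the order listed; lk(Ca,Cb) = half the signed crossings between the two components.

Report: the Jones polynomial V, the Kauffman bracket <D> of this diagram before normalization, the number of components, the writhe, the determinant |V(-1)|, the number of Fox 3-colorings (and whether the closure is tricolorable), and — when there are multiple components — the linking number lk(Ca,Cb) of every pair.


Jones polynomial: V(t) = -t^-7 + t^-6 - t^-5 + t^-4 + t^-2
<D> = A^-10 + A^-2 - A^2 + A^6 - A^10; writhe -6
components 1, writhe -6 (12 crossings)
3-colorings: 3 of 3^12, det 5 — not tricolorable
note: the span of V is 5, forcing >= 5 crossings in any diagram


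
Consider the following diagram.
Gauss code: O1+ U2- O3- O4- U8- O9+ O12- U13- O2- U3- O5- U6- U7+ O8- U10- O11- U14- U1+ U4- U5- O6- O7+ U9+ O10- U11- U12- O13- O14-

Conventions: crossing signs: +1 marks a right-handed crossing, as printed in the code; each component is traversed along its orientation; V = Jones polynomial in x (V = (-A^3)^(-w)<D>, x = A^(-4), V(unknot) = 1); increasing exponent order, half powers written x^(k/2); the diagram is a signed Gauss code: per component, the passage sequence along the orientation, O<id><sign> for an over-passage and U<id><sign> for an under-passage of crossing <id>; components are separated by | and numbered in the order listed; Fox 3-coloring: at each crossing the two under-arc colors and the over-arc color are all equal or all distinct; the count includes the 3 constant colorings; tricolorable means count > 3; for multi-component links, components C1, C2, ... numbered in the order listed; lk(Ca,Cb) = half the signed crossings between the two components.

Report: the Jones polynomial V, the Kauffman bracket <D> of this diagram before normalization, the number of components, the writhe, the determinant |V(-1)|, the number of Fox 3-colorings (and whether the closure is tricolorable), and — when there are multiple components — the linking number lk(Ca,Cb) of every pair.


V = x^-11 - 2x^-10 + 2x^-9 - 3x^-8 + 2x^-7 - 2x^-6 + 2x^-5 + x^-3
<D> = A^-12 + 2A^-4 - 2 + 2A^4 - 3A^8 + 2A^12 - 2A^16 + A^20 (w = -8)
1 component over 14 crossings, w = -8
9 Fox colorings among 3^14, |V(-1)| = 15: tricolorable
why: det 15 = |V(-1)|; divisible by 3, so tricolorable


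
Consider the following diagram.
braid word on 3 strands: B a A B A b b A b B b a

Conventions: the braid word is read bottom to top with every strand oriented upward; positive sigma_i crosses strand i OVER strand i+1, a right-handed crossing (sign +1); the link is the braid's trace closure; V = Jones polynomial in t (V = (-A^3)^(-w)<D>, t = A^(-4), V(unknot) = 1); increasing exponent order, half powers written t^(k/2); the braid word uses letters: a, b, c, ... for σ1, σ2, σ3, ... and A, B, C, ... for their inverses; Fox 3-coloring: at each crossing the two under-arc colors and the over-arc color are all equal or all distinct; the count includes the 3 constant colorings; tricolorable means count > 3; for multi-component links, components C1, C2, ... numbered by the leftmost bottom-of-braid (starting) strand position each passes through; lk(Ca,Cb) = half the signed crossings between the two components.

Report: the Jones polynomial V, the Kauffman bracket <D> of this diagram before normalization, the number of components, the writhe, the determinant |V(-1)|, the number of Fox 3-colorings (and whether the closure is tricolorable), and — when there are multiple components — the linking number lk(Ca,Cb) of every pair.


Jones polynomial: V(t) = -t^-3 + t^-2 - t^-1 + 3 - t + t^2 - t^3
<D> = -A^-12 + A^-8 - A^-4 + 3 - A^4 + A^8 - A^12; writhe 0
components 1, writhe 0 (12 crossings)
3-colorings: 27 of 3^12, det 9 — tricolorable
note: |V(-1)| = 9: so tricolorable, since 3 divides 9


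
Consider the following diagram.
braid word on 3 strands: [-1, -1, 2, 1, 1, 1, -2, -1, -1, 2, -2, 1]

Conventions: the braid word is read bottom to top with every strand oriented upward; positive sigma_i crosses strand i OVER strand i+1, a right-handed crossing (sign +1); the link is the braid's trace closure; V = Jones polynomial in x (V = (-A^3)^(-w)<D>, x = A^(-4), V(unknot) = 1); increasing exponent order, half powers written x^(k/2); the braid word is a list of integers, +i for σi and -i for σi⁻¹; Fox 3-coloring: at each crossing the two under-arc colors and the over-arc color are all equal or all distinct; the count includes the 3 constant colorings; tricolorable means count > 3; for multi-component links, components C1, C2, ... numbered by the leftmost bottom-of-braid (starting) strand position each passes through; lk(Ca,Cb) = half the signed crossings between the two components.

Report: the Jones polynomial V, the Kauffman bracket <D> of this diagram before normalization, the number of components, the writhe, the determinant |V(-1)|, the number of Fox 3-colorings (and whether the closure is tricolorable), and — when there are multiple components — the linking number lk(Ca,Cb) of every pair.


V(x) = -x^-3 + x^-2 - x^-1 + 3 - x + x^2 - x^3
bracket: -A^-12 + A^-8 - A^-4 + 3 - A^4 + A^8 - A^12, w = 0
1 component, writhe 0, over 12 crossings
det 9, colorings 27 of 3^12 — tricolorable
observation: inverse pairs cancel, leaving σ1⁻¹ σ1⁻¹ σ2 σ1 σ1 σ1 σ2⁻¹ σ1⁻¹


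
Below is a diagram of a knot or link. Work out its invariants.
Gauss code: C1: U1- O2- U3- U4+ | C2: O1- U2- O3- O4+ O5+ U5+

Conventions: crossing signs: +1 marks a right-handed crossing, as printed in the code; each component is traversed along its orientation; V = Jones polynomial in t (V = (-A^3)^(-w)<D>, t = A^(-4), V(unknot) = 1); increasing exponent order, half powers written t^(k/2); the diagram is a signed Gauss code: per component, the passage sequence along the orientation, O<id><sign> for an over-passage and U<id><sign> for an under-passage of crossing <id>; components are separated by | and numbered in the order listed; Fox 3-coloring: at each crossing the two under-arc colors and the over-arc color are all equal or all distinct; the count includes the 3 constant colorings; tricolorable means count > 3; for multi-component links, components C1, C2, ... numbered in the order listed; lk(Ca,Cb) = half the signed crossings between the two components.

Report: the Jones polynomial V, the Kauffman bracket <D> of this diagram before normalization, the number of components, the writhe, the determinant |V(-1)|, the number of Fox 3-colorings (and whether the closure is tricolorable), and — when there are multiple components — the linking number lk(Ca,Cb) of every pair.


Jones polynomial: V(t) = -t^(-5/2) - t^(-1/2)
<D> = A^-1 + A^7; writhe -1
components 2, writhe -1 (5 crossings)
linking number lk(C1,C2) = -1
3-colorings: 3 of 3^5, det 2 — not tricolorable
note: |V(-1)| = 2: so not tricolorable, since 3 does not divide 2


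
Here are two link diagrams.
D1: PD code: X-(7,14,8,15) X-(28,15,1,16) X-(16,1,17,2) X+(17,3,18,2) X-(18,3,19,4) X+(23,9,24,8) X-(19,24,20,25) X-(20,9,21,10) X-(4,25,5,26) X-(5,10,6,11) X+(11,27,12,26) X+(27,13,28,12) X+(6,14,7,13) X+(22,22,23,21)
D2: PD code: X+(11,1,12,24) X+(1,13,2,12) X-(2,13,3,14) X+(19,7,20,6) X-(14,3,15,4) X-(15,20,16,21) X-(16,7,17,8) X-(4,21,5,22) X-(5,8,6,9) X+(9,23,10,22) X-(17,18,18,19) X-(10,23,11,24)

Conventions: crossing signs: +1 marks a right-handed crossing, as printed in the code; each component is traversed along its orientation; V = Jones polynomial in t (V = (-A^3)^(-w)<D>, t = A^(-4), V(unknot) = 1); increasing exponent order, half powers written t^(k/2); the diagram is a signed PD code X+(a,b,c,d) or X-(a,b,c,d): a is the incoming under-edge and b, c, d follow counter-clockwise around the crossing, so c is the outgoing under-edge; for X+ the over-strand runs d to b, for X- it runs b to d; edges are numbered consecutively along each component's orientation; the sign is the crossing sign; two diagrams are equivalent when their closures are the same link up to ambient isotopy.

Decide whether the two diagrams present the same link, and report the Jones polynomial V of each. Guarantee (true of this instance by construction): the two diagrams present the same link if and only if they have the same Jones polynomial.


equivalent: yes
V(D1) = 1  (w -2, c 14, <D> = A^-6)
V(D2) = 1  [12 crossings, <D> = A^-12, w = -4]
key observation: one V(t) for all 2 diagrams — one class (guaranteed)


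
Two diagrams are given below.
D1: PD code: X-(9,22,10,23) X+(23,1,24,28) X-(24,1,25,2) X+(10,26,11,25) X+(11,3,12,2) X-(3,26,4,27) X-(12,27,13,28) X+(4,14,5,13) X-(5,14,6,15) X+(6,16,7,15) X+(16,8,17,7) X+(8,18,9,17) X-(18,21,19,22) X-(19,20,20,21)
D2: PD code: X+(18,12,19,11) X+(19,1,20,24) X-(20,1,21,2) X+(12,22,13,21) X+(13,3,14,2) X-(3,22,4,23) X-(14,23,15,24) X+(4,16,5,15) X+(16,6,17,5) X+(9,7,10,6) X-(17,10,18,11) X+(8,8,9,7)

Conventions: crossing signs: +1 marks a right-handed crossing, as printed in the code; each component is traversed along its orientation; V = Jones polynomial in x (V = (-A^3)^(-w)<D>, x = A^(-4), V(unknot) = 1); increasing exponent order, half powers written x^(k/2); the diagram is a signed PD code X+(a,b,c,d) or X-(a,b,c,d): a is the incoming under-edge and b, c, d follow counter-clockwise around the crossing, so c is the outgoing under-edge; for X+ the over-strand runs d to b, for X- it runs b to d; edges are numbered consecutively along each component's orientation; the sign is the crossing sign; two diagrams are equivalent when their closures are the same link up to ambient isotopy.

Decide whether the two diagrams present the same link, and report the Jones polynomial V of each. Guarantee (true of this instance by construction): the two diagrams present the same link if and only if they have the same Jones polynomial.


equivalent: yes
D1 (bracket -A^-16 + A^-12 + A^-4; 14 crossings at w = 0): V = x + x^3 - x^4
V(D2) = x + x^3 - x^4  (w +4, c 12, <D> = -A^-4 + 1 + A^8)
key observation: Reidemeister moves carry D1 (14 crossings) to D2 (12)


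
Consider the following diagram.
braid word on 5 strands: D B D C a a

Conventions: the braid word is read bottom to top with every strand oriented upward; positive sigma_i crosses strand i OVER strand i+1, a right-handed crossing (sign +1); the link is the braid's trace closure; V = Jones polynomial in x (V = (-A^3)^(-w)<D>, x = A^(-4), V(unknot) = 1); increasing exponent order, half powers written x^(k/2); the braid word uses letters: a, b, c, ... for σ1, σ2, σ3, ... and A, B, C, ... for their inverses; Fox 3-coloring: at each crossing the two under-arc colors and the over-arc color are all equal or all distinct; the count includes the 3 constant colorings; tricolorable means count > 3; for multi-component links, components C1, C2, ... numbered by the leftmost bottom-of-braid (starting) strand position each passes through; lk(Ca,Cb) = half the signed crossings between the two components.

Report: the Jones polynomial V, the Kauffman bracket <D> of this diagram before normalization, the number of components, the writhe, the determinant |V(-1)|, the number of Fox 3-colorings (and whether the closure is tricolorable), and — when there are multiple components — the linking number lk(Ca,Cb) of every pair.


V(x) = x^-2 + 2 + x^2
bracket: A^-14 + 2A^-6 + A^2, w = -2
3 components, writhe -2, over 6 crossings
lk(C1,C2) = +1
linking number lk(C1,C3) = 0
lk(C2,C3): -1
det 4, colorings 3 of 3^6 — not tricolorable
observation: the 3 component pairs carry total linking 0


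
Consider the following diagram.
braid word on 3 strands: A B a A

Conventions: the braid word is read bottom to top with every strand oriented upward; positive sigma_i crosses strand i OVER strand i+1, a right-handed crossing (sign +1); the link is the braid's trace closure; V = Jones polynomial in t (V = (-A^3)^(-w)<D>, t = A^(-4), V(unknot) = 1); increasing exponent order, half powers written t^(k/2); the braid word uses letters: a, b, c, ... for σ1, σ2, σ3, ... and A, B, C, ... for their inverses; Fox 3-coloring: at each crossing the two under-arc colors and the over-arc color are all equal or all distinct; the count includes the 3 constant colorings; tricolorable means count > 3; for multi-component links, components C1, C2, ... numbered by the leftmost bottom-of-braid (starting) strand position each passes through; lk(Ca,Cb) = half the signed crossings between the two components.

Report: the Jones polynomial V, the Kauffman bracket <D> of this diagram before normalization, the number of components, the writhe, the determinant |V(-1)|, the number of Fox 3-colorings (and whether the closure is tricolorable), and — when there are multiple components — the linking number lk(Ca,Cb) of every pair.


V(t) = 1
bracket: A^-6, w = -2
1 component, writhe -2, over 4 crossings
det 1, colorings 3 of 3^4 — not tricolorable
observation: inverse pairs cancel, leaving σ1⁻¹ σ2⁻¹


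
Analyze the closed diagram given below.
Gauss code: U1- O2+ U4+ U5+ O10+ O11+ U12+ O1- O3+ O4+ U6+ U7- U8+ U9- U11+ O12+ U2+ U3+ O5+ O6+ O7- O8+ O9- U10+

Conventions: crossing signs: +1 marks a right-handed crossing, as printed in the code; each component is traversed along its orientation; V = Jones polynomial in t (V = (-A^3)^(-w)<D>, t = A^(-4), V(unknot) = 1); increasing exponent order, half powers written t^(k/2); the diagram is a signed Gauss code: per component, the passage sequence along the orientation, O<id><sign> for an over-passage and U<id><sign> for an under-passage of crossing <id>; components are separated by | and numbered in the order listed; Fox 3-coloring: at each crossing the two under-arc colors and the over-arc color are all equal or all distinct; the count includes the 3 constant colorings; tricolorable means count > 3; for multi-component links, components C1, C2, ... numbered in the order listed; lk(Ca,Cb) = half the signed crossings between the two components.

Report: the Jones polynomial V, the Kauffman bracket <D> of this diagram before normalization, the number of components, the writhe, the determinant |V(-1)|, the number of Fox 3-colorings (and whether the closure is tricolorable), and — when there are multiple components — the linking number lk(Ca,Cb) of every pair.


V(t) = t^2 + 2t^4 - 2t^5 + t^6 - 2t^7 + t^8
bracket: A^-14 - 2A^-10 + A^-6 - 2A^-2 + 2A^2 + A^10, w = +6
1 component, writhe +6, over 12 crossings
det 9, colorings 27 of 3^12 — tricolorable
observation: w = +6 (over 12 crossings) is diagram-only; (-A^3)^(-6) removes it from V


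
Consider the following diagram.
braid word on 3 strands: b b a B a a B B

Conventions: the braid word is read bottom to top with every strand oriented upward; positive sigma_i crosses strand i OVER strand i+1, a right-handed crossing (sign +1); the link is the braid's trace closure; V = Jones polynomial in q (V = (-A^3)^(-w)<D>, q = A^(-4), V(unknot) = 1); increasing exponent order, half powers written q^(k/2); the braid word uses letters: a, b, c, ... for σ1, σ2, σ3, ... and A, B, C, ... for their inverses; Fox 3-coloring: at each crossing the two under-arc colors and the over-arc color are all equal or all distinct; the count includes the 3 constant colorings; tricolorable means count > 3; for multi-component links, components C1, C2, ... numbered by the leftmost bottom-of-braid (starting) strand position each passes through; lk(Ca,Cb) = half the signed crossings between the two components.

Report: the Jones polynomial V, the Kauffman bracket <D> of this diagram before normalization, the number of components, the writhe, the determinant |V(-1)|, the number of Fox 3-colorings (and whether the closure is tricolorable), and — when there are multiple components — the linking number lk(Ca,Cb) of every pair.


V = q + q^3 - q^4
<D> = -A^-10 + A^-6 + A^2 (w = +2)
1 component over 8 crossings, w = +2
9 Fox colorings among 3^8, |V(-1)| = 3: tricolorable
why: |V(-1)| = 3: so tricolorable, since 3 divides 3
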